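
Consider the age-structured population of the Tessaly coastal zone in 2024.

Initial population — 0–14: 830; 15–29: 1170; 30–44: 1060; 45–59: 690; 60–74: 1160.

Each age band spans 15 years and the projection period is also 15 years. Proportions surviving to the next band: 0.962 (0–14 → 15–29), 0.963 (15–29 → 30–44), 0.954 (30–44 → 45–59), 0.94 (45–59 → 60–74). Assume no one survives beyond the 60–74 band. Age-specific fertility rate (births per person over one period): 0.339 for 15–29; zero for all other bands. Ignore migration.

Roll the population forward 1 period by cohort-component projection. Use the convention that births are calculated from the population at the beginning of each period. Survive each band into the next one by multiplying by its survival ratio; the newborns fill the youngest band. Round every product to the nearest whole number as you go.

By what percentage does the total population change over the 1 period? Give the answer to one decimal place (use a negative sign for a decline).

Call the bands 1 to 5, youngest first.
Period 1:
Births: 1170 × 0.339 = 397
Band 2: 830 × 0.962 = 798
Band 3: 1170 × 0.963 = 1127
Band 4: 1060 × 0.954 = 1011
Band 5: 690 × 0.94 = 649
→ [397, 798, 1127, 1011, 649]
Total: 4910 → 3982; change = -928; percentage change = -18.9%

-18.9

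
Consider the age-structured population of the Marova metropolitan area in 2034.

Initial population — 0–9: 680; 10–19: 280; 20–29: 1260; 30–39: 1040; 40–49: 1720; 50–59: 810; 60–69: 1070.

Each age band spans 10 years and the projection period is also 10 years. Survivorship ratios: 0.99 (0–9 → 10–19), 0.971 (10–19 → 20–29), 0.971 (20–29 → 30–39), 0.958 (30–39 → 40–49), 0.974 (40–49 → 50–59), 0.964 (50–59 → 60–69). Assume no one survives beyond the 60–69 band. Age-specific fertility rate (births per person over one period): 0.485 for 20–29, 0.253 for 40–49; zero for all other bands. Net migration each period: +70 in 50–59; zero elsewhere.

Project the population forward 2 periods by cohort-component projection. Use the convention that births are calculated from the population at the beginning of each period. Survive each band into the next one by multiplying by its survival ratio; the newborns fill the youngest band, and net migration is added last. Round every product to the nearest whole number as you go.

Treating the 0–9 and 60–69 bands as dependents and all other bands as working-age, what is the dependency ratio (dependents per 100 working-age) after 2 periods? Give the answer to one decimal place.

49.6

Period 1.
Births: 1260 × 0.485 = 611 ; 1720 × 0.253 = 435 → total 1046
10–19: 680 × 0.99 = 673
20–29: 280 × 0.971 = 272
30–39: 1260 × 0.971 = 1223
40–49: 1040 × 0.958 = 996
50–59: 1720 × 0.974 = 1675
60–69: 810 × 0.964 = 781
Net migration: 50–59 + 70 → 1745
End of period: [1046, 673, 272, 1223, 996, 1745, 781]
Period 2.
Births: 272 × 0.485 = 132 ; 996 × 0.253 = 252 → total 384
10–19: 1046 × 0.99 = 1036
20–29: 673 × 0.971 = 653
30–39: 272 × 0.971 = 264
40–49: 1223 × 0.958 = 1172
50–59: 996 × 0.974 = 970
60–69: 1745 × 0.964 = 1682
Net migration: 50–59 + 70 → 1040
End of period: [384, 1036, 653, 264, 1172, 1040, 1682]
Dependents (band 0–9 + band 60–69) = 384 + 1682 = 2066; working-age = 4165; ratio = 2066/4165 × 100 = 49.6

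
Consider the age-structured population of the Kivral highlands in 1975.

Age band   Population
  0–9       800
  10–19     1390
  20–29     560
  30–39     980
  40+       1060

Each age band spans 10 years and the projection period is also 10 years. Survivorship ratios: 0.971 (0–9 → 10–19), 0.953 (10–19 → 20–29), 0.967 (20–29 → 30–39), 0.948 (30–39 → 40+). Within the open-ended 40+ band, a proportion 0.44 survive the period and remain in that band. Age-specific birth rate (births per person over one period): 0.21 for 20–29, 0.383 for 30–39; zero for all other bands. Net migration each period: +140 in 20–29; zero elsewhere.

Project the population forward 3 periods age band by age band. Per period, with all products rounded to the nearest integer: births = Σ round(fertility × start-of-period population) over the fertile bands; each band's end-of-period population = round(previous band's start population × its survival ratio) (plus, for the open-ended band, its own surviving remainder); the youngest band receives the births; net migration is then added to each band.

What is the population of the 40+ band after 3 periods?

Period 1:
Births: 560 * 0.21 = 118, 980 * 0.383 = 375 → total 493
10–19: 800 * 0.971 = 777
20–29: 1390 * 0.953 = 1325
30–39: 560 * 0.967 = 542
40+: 980 * 0.948 + 1060 * 0.44 = 929 + 466 = 1395
Net migration: 20–29 + 140 → 1465
Population now: 0–9=493, 10–19=777, 20–29=1465, 30–39=542, 40+=1395
Period 2:
Births: 1465 * 0.21 = 308, 542 * 0.383 = 208 → total 516
10–19: 493 * 0.971 = 479
20–29: 777 * 0.953 = 740
30–39: 1465 * 0.967 = 1417
40+: 542 * 0.948 + 1395 * 0.44 = 514 + 614 = 1128
Net migration: 20–29 + 140 → 880
Population now: 0–9=516, 10–19=479, 20–29=880, 30–39=1417, 40+=1128
Period 3:
Births: 880 * 0.21 = 185, 1417 * 0.383 = 543 → total 728
10–19: 516 * 0.971 = 501
20–29: 479 * 0.953 = 456
30–39: 880 * 0.967 = 851
40+: 1417 * 0.948 + 1128 * 0.44 = 1343 + 496 = 1839
Net migration: 20–29 + 140 → 596
Population now: 0–9=728, 10–19=501, 20–29=596, 30–39=851, 40+=1839

1839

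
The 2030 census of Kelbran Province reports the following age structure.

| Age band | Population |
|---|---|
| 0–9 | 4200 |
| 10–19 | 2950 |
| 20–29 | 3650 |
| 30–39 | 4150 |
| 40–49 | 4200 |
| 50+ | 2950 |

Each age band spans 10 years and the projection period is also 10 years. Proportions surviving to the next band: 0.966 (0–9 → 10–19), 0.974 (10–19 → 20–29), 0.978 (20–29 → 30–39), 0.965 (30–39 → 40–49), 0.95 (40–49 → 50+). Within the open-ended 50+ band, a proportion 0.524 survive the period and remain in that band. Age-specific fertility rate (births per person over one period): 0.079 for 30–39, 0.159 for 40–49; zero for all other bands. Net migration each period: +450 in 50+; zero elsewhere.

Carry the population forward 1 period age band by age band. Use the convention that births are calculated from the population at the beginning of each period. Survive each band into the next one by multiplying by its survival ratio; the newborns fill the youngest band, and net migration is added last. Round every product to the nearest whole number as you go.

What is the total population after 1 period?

21487

Period 1:
Births: 4150 × 0.079 = 328, 4200 × 0.159 = 668 — total 996
10–19: 4200 × 0.966 = 4057
20–29: 2950 × 0.974 = 2873
30–39: 3650 × 0.978 = 3570
40–49: 4150 × 0.965 = 4005
50+: 4200 × 0.95 + 2950 × 0.524 = 3990 + 1546 = 5536
Net migration: 50+ + 450 → 5986
Giving 996 / 4057 / 2873 / 3570 / 4005 / 5986.
Total after period 1: 996 + 4057 + 2873 + 3570 + 4005 + 5986 = 21487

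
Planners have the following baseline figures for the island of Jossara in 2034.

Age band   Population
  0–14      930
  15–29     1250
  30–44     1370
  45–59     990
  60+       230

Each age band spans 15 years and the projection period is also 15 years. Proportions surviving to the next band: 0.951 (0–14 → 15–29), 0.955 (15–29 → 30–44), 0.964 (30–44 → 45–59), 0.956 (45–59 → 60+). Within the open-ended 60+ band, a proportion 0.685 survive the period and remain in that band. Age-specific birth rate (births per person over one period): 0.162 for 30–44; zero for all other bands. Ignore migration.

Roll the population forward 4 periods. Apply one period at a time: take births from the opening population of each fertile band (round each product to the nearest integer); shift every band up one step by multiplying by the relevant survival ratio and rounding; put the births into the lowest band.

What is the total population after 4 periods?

3013

Let band 1 be 0–14 through band 5 = 60+.
— Period 1 —
Births: 1370 × 0.162 = 222
Band 2: 930 × 0.951 = 884
Band 3: 1250 × 0.955 = 1194
Band 4: 1370 × 0.964 = 1321
Band 5: 990 × 0.956 + 230 × 0.685 = 946 + 158 = 1104
End of period: [222, 884, 1194, 1321, 1104]
— Period 2 —
Births: 1194 × 0.162 = 193
Band 2: 222 × 0.951 = 211
Band 3: 884 × 0.955 = 844
Band 4: 1194 × 0.964 = 1151
Band 5: 1321 × 0.956 + 1104 × 0.685 = 1263 + 756 = 2019
End of period: [193, 211, 844, 1151, 2019]
— Period 3 —
Births: 844 × 0.162 = 137
Band 2: 193 × 0.951 = 184
Band 3: 211 × 0.955 = 202
Band 4: 844 × 0.964 = 814
Band 5: 1151 × 0.956 + 2019 × 0.685 = 1100 + 1383 = 2483
End of period: [137, 184, 202, 814, 2483]
— Period 4 —
Births: 202 × 0.162 = 33
Band 2: 137 × 0.951 = 130
Band 3: 184 × 0.955 = 176
Band 4: 202 × 0.964 = 195
Band 5: 814 × 0.956 + 2483 × 0.685 = 778 + 1701 = 2479
End of period: [33, 130, 176, 195, 2479]
Total after period 4: 33 + 130 + 176 + 195 + 2479 = 3013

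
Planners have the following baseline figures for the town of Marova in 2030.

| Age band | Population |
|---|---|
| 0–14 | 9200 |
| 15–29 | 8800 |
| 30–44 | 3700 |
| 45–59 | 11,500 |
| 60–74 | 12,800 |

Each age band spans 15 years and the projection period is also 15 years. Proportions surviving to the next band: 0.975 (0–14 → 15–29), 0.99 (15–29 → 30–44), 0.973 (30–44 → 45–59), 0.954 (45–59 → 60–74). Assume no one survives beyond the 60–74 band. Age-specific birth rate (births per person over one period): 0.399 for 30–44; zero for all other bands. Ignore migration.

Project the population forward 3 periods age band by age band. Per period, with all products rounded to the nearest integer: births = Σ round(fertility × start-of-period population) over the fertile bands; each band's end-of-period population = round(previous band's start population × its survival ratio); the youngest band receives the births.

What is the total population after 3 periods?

Period 1.
Births: 3700 * 0.399 = 1476
15–29: 9200 * 0.975 = 8970
30–44: 8800 * 0.99 = 8712
45–59: 3700 * 0.973 = 3600
60–74: 11500 * 0.954 = 10971
→ [1476, 8970, 8712, 3600, 10971]
Period 2.
Births: 8712 * 0.399 = 3476
15–29: 1476 * 0.975 = 1439
30–44: 8970 * 0.99 = 8880
45–59: 8712 * 0.973 = 8477
60–74: 3600 * 0.954 = 3434
→ [3476, 1439, 8880, 8477, 3434]
Period 3.
Births: 8880 * 0.399 = 3543
15–29: 3476 * 0.975 = 3389
30–44: 1439 * 0.99 = 1425
45–59: 8880 * 0.973 = 8640
60–74: 8477 * 0.954 = 8087
→ [3543, 3389, 1425, 8640, 8087]
Total after period 3: 3543 + 3389 + 1425 + 8640 + 8087 = 25084

25084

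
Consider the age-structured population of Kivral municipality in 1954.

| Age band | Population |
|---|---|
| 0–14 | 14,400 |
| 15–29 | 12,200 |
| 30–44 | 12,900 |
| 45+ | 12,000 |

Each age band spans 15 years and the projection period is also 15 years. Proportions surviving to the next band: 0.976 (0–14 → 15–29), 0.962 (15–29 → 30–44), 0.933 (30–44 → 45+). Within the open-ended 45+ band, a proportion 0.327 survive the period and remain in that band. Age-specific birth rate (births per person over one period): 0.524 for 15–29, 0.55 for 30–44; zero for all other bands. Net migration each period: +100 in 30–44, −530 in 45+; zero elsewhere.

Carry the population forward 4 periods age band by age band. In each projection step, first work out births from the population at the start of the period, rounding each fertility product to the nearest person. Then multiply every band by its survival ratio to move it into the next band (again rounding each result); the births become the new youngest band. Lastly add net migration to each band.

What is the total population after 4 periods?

— Period 1 —
Births: 12200 × 0.524 = 6393  |  12900 × 0.55 = 7095 → 13488
15–29: 14400 × 0.976 = 14054
30–44: 12200 × 0.962 = 11736
45+: 12900 × 0.933 + 12000 × 0.327 = 12036 + 3924 = 15960
Net migration: 30–44 + 100 → 11836; 45+ − 530 → 15430
Giving 13488 / 14054 / 11836 / 15430.
— Period 2 —
Births: 14054 × 0.524 = 7364  |  11836 × 0.55 = 6510 → 13874
15–29: 13488 × 0.976 = 13164
30–44: 14054 × 0.962 = 13520
45+: 11836 × 0.933 + 15430 × 0.327 = 11043 + 5046 = 16089
Net migration: 30–44 + 100 → 13620; 45+ − 530 → 15559
Giving 13874 / 13164 / 13620 / 15559.
— Period 3 —
Births: 13164 × 0.524 = 6898  |  13620 × 0.55 = 7491 → 14389
15–29: 13874 × 0.976 = 13541
30–44: 13164 × 0.962 = 12664
45+: 13620 × 0.933 + 15559 × 0.327 = 12707 + 5088 = 17795
Net migration: 30–44 + 100 → 12764; 45+ − 530 → 17265
Giving 14389 / 13541 / 12764 / 17265.
— Period 4 —
Births: 13541 × 0.524 = 7095  |  12764 × 0.55 = 7020 → 14115
15–29: 14389 × 0.976 = 14044
30–44: 13541 × 0.962 = 13026
45+: 12764 × 0.933 + 17265 × 0.327 = 11909 + 5646 = 17555
Net migration: 30–44 + 100 → 13126; 45+ − 530 → 17025
Giving 14115 / 14044 / 13126 / 17025.
Total after period 4: 14115 + 14044 + 13126 + 17025 = 58310

58310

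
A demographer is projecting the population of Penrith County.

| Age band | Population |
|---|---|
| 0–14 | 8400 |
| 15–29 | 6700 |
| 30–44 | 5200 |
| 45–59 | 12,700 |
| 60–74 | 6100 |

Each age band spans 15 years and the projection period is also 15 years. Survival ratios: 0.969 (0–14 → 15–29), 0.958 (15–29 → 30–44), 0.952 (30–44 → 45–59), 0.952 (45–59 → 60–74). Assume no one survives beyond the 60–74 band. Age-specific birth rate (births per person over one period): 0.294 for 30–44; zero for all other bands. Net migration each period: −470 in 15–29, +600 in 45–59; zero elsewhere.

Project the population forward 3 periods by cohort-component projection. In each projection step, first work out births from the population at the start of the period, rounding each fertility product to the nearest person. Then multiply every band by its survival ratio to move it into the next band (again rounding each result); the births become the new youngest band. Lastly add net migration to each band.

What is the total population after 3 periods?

18472

— Period 1 —
Births: 5200 * 0.294 = 1529
15–29: 8400 * 0.969 = 8140
30–44: 6700 * 0.958 = 6419
45–59: 5200 * 0.952 = 4950
60–74: 12700 * 0.952 = 12090
Net migration: 15–29 − 470 → 7670; 45–59 + 600 → 5550
End of period: [1529, 7670, 6419, 5550, 12090]
— Period 2 —
Births: 6419 * 0.294 = 1887
15–29: 1529 * 0.969 = 1482
30–44: 7670 * 0.958 = 7348
45–59: 6419 * 0.952 = 6111
60–74: 5550 * 0.952 = 5284
Net migration: 15–29 − 470 → 1012; 45–59 + 600 → 6711
End of period: [1887, 1012, 7348, 6711, 5284]
— Period 3 —
Births: 7348 * 0.294 = 2160
15–29: 1887 * 0.969 = 1829
30–44: 1012 * 0.958 = 969
45–59: 7348 * 0.952 = 6995
60–74: 6711 * 0.952 = 6389
Net migration: 15–29 − 470 → 1359; 45–59 + 600 → 7595
End of period: [2160, 1359, 969, 7595, 6389]
Total after period 3: 2160 + 1359 + 969 + 7595 + 6389 = 18472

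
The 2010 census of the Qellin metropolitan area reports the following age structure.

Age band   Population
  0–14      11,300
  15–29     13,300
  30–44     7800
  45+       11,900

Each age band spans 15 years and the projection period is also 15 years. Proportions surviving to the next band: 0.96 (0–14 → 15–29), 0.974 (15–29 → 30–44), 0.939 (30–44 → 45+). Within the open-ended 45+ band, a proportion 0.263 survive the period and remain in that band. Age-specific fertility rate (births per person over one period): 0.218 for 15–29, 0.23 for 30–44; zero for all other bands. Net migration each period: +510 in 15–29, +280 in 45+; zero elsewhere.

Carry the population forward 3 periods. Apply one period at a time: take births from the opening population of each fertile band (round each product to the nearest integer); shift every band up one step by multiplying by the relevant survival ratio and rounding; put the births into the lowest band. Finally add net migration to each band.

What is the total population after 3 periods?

After projecting period 1:
Births: 13300 * 0.218 = 2899  |  7800 * 0.23 = 1794 ⇒ total 4693
15–29: 11300 * 0.96 = 10848
30–44: 13300 * 0.974 = 12954
45+: 7800 * 0.939 + 11900 * 0.263 = 7324 + 3130 = 10454
Net migration: 15–29 + 510 → 11358; 45+ + 280 → 10734
Giving 4693 / 11358 / 12954 / 10734.
After projecting period 2:
Births: 11358 * 0.218 = 2476  |  12954 * 0.23 = 2979 ⇒ total 5455
15–29: 4693 * 0.96 = 4505
30–44: 11358 * 0.974 = 11063
45+: 12954 * 0.939 + 10734 * 0.263 = 12164 + 2823 = 14987
Net migration: 15–29 + 510 → 5015; 45+ + 280 → 15267
Giving 5455 / 5015 / 11063 / 15267.
After projecting period 3:
Births: 5015 * 0.218 = 1093  |  11063 * 0.23 = 2544 ⇒ total 3637
15–29: 5455 * 0.96 = 5237
30–44: 5015 * 0.974 = 4885
45+: 11063 * 0.939 + 15267 * 0.263 = 10388 + 4015 = 14403
Net migration: 15–29 + 510 → 5747; 45+ + 280 → 14683
Giving 3637 / 5747 / 4885 / 14683.
Total after period 3: 3637 + 5747 + 4885 + 14683 = 28952

28952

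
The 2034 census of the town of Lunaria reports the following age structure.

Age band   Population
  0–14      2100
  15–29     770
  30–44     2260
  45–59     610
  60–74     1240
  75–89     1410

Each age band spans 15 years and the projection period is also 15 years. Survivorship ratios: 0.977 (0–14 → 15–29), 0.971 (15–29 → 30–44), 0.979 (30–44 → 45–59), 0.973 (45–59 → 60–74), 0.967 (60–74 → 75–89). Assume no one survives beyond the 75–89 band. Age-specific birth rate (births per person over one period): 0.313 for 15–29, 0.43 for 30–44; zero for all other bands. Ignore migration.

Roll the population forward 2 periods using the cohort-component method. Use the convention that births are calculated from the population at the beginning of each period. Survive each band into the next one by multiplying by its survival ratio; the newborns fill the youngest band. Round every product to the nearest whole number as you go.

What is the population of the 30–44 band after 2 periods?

Period 1.
Births: 770 × 0.313 = 241  |  2260 × 0.43 = 972 → total 1213
15–29: 2100 × 0.977 = 2052
30–44: 770 × 0.971 = 748
45–59: 2260 × 0.979 = 2213
60–74: 610 × 0.973 = 594
75–89: 1240 × 0.967 = 1199
Giving 1213 / 2052 / 748 / 2213 / 594 / 1199.
Period 2.
Births: 2052 × 0.313 = 642  |  748 × 0.43 = 322 → total 964
15–29: 1213 × 0.977 = 1185
30–44: 2052 × 0.971 = 1992
45–59: 748 × 0.979 = 732
60–74: 2213 × 0.973 = 2153
75–89: 594 × 0.967 = 574
Giving 964 / 1185 / 1992 / 732 / 2153 / 574.

1992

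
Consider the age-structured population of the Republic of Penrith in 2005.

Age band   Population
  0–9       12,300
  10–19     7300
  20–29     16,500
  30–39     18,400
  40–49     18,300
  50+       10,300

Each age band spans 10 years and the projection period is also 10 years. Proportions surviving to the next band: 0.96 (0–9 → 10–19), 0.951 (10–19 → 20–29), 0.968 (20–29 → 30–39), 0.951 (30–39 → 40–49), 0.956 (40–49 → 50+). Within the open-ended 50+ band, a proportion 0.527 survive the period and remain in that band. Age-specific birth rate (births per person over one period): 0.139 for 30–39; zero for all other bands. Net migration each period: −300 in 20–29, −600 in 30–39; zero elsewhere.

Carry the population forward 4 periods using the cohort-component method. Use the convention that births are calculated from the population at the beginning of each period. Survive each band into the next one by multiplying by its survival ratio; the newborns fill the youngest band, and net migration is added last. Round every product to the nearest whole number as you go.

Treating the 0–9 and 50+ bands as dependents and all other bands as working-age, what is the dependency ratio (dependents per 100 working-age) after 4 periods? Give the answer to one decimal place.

— Period 1 —
Births: 18400 * 0.139 = 2558
10–19: 12300 * 0.96 = 11808
20–29: 7300 * 0.951 = 6942
30–39: 16500 * 0.968 = 15972
40–49: 18400 * 0.951 = 17498
50+: 18300 * 0.956 + 10300 * 0.527 = 17495 + 5428 = 22923
Net migration: 20–29 − 300 → 6642; 30–39 − 600 → 15372
Giving 2558 / 11808 / 6642 / 15372 / 17498 / 22923.
— Period 2 —
Births: 15372 * 0.139 = 2137
10–19: 2558 * 0.96 = 2456
20–29: 11808 * 0.951 = 11229
30–39: 6642 * 0.968 = 6429
40–49: 15372 * 0.951 = 14619
50+: 17498 * 0.956 + 22923 * 0.527 = 16728 + 12080 = 28808
Net migration: 20–29 − 300 → 10929; 30–39 − 600 → 5829
Giving 2137 / 2456 / 10929 / 5829 / 14619 / 28808.
— Period 3 —
Births: 5829 * 0.139 = 810
10–19: 2137 * 0.96 = 2052
20–29: 2456 * 0.951 = 2336
30–39: 10929 * 0.968 = 10579
40–49: 5829 * 0.951 = 5543
50+: 14619 * 0.956 + 28808 * 0.527 = 13976 + 15182 = 29158
Net migration: 20–29 − 300 → 2036; 30–39 − 600 → 9979
Giving 810 / 2052 / 2036 / 9979 / 5543 / 29158.
— Period 4 —
Births: 9979 * 0.139 = 1387
10–19: 810 * 0.96 = 778
20–29: 2052 * 0.951 = 1951
30–39: 2036 * 0.968 = 1971
40–49: 9979 * 0.951 = 9490
50+: 5543 * 0.956 + 29158 * 0.527 = 5299 + 15366 = 20665
Net migration: 20–29 − 300 → 1651; 30–39 − 600 → 1371
Giving 1387 / 778 / 1651 / 1371 / 9490 / 20665.
Dependents (band 0–9 + band 50+) = 1387 + 20665 = 22052; working-age = 13290; ratio = 22052/13290 × 100 = 165.9

165.9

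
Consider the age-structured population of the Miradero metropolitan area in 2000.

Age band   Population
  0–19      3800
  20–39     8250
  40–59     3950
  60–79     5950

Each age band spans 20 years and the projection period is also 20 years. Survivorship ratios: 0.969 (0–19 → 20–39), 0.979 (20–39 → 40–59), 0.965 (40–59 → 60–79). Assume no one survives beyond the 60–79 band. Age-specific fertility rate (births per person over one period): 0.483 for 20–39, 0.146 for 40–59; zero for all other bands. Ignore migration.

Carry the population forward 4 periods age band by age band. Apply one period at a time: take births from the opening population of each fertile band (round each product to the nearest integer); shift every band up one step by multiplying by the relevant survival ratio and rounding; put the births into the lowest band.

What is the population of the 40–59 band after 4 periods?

Numbering the groups 1..4 from youngest to oldest:
Period 1.
Births: 8250 × 0.483 = 3985  |  3950 × 0.146 = 577 → total 4562
Group 2: 3800 × 0.969 = 3682
Group 3: 8250 × 0.979 = 8077
Group 4: 3950 × 0.965 = 3812
End of period: [4562, 3682, 8077, 3812]
Period 2.
Births: 3682 × 0.483 = 1778  |  8077 × 0.146 = 1179 → total 2957
Group 2: 4562 × 0.969 = 4421
Group 3: 3682 × 0.979 = 3605
Group 4: 8077 × 0.965 = 7794
End of period: [2957, 4421, 3605, 7794]
Period 3.
Births: 4421 × 0.483 = 2135  |  3605 × 0.146 = 526 → total 2661
Group 2: 2957 × 0.969 = 2865
Group 3: 4421 × 0.979 = 4328
Group 4: 3605 × 0.965 = 3479
End of period: [2661, 2865, 4328, 3479]
Period 4.
Births: 2865 × 0.483 = 1384  |  4328 × 0.146 = 632 → total 2016
Group 2: 2661 × 0.969 = 2579
Group 3: 2865 × 0.979 = 2805
Group 4: 4328 × 0.965 = 4177
End of period: [2016, 2579, 2805, 4177]

2805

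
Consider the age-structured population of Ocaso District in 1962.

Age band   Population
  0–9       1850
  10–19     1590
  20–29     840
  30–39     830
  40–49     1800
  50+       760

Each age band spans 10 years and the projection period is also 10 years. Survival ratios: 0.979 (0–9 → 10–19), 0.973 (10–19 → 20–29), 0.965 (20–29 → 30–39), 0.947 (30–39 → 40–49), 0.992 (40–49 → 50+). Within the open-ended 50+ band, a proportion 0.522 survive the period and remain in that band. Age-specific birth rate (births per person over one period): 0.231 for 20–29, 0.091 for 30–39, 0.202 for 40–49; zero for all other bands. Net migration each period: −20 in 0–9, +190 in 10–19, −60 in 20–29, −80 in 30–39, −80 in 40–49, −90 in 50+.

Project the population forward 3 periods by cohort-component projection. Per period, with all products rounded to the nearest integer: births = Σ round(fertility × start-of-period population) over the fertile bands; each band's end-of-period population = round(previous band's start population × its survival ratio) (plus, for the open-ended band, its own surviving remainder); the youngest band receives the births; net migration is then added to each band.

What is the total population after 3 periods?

6435

Period 1:
Births: 840 × 0.231 = 194 ; 830 × 0.091 = 76 ; 1800 × 0.202 = 364 → total 634
10–19: 1850 × 0.979 = 1811
20–29: 1590 × 0.973 = 1547
30–39: 840 × 0.965 = 811
40–49: 830 × 0.947 = 786
50+: 1800 × 0.992 + 760 × 0.522 = 1786 + 397 = 2183
Net migration: 0–9 − 20 → 614; 10–19 + 190 → 2001; 20–29 − 60 → 1487; 30–39 − 80 → 731; 40–49 − 80 → 706; 50+ − 90 → 2093
End of period: [614, 2001, 1487, 731, 706, 2093]
Period 2:
Births: 1487 × 0.231 = 343 ; 731 × 0.091 = 67 ; 706 × 0.202 = 143 → total 553
10–19: 614 × 0.979 = 601
20–29: 2001 × 0.973 = 1947
30–39: 1487 × 0.965 = 1435
40–49: 731 × 0.947 = 692
50+: 706 × 0.992 + 2093 × 0.522 = 700 + 1093 = 1793
Net migration: 0–9 − 20 → 533; 10–19 + 190 → 791; 20–29 − 60 → 1887; 30–39 − 80 → 1355; 40–49 − 80 → 612; 50+ − 90 → 1703
End of period: [533, 791, 1887, 1355, 612, 1703]
Period 3:
Births: 1887 × 0.231 = 436 ; 1355 × 0.091 = 123 ; 612 × 0.202 = 124 → total 683
10–19: 533 × 0.979 = 522
20–29: 791 × 0.973 = 770
30–39: 1887 × 0.965 = 1821
40–49: 1355 × 0.947 = 1283
50+: 612 × 0.992 + 1703 × 0.522 = 607 + 889 = 1496
Net migration: 0–9 − 20 → 663; 10–19 + 190 → 712; 20–29 − 60 → 710; 30–39 − 80 → 1741; 40–49 − 80 → 1203; 50+ − 90 → 1406
End of period: [663, 712, 710, 1741, 1203, 1406]
Total after period 3: 663 + 712 + 710 + 1741 + 1203 + 1406 = 6435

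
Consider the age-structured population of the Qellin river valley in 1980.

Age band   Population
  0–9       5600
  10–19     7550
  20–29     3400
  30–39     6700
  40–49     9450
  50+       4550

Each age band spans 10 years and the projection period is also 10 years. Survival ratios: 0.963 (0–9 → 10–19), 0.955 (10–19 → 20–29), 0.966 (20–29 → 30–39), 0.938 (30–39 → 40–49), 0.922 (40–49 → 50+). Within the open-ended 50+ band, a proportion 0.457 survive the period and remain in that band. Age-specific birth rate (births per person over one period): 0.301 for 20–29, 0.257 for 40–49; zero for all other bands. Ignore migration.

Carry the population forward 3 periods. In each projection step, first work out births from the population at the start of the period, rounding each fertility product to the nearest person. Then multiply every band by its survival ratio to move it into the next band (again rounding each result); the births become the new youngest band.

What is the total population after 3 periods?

28411

Let band 1 be 0–9 through band 6 = 50+.
After projecting period 1:
Births: 3400 × 0.301 = 1023  |  9450 × 0.257 = 2429 → 3452
Band 2: 5600 × 0.963 = 5393
Band 3: 7550 × 0.955 = 7210
Band 4: 3400 × 0.966 = 3284
Band 5: 6700 × 0.938 = 6285
Band 6: 9450 × 0.922 + 4550 × 0.457 = 8713 + 2079 = 10792
End of period: [3452, 5393, 7210, 3284, 6285, 10792]
After projecting period 2:
Births: 7210 × 0.301 = 2170  |  6285 × 0.257 = 1615 → 3785
Band 2: 3452 × 0.963 = 3324
Band 3: 5393 × 0.955 = 5150
Band 4: 7210 × 0.966 = 6965
Band 5: 3284 × 0.938 = 3080
Band 6: 6285 × 0.922 + 10792 × 0.457 = 5795 + 4932 = 10727
End of period: [3785, 3324, 5150, 6965, 3080, 10727]
After projecting period 3:
Births: 5150 × 0.301 = 1550  |  3080 × 0.257 = 792 → 2342
Band 2: 3785 × 0.963 = 3645
Band 3: 3324 × 0.955 = 3174
Band 4: 5150 × 0.966 = 4975
Band 5: 6965 × 0.938 = 6533
Band 6: 3080 × 0.922 + 10727 × 0.457 = 2840 + 4902 = 7742
End of period: [2342, 3645, 3174, 4975, 6533, 7742]
Total after period 3: 2342 + 3645 + 3174 + 4975 + 6533 + 7742 = 28411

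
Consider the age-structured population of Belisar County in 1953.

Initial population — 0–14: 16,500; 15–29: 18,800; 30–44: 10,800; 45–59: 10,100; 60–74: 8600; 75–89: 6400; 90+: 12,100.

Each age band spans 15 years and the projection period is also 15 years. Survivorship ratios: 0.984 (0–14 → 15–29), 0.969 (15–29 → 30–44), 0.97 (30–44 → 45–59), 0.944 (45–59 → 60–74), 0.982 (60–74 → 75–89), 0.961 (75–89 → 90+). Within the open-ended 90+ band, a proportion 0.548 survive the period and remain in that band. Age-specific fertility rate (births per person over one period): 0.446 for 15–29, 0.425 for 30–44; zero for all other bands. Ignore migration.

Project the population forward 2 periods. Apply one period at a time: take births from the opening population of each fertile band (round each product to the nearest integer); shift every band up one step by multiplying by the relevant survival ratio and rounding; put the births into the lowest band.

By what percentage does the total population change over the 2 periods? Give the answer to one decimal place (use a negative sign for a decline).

Call the bands 1 to 7, youngest first.
Period 1.
Births: 18800 × 0.446 = 8385, 10800 × 0.425 = 4590 ⇒ total 12975
Band 2: 16500 × 0.984 = 16236
Band 3: 18800 × 0.969 = 18217
Band 4: 10800 × 0.97 = 10476
Band 5: 10100 × 0.944 = 9534
Band 6: 8600 × 0.982 = 8445
Band 7: 6400 × 0.961 + 12100 × 0.548 = 6150 + 6631 = 12781
End of period: [12975, 16236, 18217, 10476, 9534, 8445, 12781]
Period 2.
Births: 16236 × 0.446 = 7241, 18217 × 0.425 = 7742 ⇒ total 14983
Band 2: 12975 × 0.984 = 12767
Band 3: 16236 × 0.969 = 15733
Band 4: 18217 × 0.97 = 17670
Band 5: 10476 × 0.944 = 9889
Band 6: 9534 × 0.982 = 9362
Band 7: 8445 × 0.961 + 12781 × 0.548 = 8116 + 7004 = 15120
End of period: [14983, 12767, 15733, 17670, 9889, 9362, 15120]
Total: 83300 → 95524; change = 12224; percentage change = 14.7%

14.7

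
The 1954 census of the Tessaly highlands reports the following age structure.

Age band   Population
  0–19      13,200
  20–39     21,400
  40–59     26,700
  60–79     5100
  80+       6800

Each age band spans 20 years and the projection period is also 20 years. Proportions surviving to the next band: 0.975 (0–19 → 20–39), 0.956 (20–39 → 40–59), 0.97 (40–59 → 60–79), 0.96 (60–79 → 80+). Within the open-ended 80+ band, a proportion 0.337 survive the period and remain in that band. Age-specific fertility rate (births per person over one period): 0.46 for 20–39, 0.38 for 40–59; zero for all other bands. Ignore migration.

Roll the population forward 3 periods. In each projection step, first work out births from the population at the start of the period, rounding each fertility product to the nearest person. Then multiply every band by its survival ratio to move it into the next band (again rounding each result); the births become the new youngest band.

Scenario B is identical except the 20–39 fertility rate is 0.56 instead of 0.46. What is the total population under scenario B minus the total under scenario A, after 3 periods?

Period 1.
Births: 21400 × 0.46 = 9844  |  26700 × 0.38 = 10146 → 19990
20–39: 13200 × 0.975 = 12870
40–59: 21400 × 0.956 = 20458
60–79: 26700 × 0.97 = 25899
80+: 5100 × 0.96 + 6800 × 0.337 = 4896 + 2292 = 7188
→ [19990, 12870, 20458, 25899, 7188]
Period 2.
Births: 12870 × 0.46 = 5920  |  20458 × 0.38 = 7774 → 13694
20–39: 19990 × 0.975 = 19490
40–59: 12870 × 0.956 = 12304
60–79: 20458 × 0.97 = 19844
80+: 25899 × 0.96 + 7188 × 0.337 = 24863 + 2422 = 27285
→ [13694, 19490, 12304, 19844, 27285]
Period 3.
Births: 19490 × 0.46 = 8965  |  12304 × 0.38 = 4676 → 13641
20–39: 13694 × 0.975 = 13352
40–59: 19490 × 0.956 = 18632
60–79: 12304 × 0.97 = 11935
80+: 19844 × 0.96 + 27285 × 0.337 = 19050 + 9195 = 28245
→ [13641, 13352, 18632, 11935, 28245]
Scenario A total after 3 periods: 85805
Scenario B projection —
Period 1.
Births: 21400 × 0.56 = 11984  |  26700 × 0.38 = 10146 → 22130
20–39: 13200 × 0.975 = 12870
40–59: 21400 × 0.956 = 20458
60–79: 26700 × 0.97 = 25899
80+: 5100 × 0.96 + 6800 × 0.337 = 4896 + 2292 = 7188
→ [22130, 12870, 20458, 25899, 7188]
Period 2.
Births: 12870 × 0.56 = 7207  |  20458 × 0.38 = 7774 → 14981
20–39: 22130 × 0.975 = 21577
40–59: 12870 × 0.956 = 12304
60–79: 20458 × 0.97 = 19844
80+: 25899 × 0.96 + 7188 × 0.337 = 24863 + 2422 = 27285
→ [14981, 21577, 12304, 19844, 27285]
Period 3.
Births: 21577 × 0.56 = 12083  |  12304 × 0.38 = 4676 → 16759
20–39: 14981 × 0.975 = 14606
40–59: 21577 × 0.956 = 20628
60–79: 12304 × 0.97 = 11935
80+: 19844 × 0.96 + 27285 × 0.337 = 19050 + 9195 = 28245
→ [16759, 14606, 20628, 11935, 28245]
Scenario B total after 3 periods: 92173
Difference B − A = 92173 − 85805 = 6368

6368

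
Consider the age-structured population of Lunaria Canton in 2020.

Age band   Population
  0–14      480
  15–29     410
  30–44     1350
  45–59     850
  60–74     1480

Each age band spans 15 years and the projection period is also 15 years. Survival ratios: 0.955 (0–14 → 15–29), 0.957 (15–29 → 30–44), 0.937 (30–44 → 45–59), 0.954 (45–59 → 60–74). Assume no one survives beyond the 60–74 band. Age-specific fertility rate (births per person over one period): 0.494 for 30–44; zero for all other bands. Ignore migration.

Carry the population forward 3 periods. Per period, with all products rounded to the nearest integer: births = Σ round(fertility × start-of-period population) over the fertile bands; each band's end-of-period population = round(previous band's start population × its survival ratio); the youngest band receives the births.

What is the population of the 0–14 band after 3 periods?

216

Call the groups 1 to 5, youngest first.
[period 1]
Births: 1350 × 0.494 = 667
Group 2: 480 × 0.955 = 458
Group 3: 410 × 0.957 = 392
Group 4: 1350 × 0.937 = 1265
Group 5: 850 × 0.954 = 811
Giving 667 / 458 / 392 / 1265 / 811.
[period 2]
Births: 392 × 0.494 = 194
Group 2: 667 × 0.955 = 637
Group 3: 458 × 0.957 = 438
Group 4: 392 × 0.937 = 367
Group 5: 1265 × 0.954 = 1207
Giving 194 / 637 / 438 / 367 / 1207.
[period 3]
Births: 438 × 0.494 = 216
Group 2: 194 × 0.955 = 185
Group 3: 637 × 0.957 = 610
Group 4: 438 × 0.937 = 410
Group 5: 367 × 0.954 = 350
Giving 216 / 185 / 610 / 410 / 350.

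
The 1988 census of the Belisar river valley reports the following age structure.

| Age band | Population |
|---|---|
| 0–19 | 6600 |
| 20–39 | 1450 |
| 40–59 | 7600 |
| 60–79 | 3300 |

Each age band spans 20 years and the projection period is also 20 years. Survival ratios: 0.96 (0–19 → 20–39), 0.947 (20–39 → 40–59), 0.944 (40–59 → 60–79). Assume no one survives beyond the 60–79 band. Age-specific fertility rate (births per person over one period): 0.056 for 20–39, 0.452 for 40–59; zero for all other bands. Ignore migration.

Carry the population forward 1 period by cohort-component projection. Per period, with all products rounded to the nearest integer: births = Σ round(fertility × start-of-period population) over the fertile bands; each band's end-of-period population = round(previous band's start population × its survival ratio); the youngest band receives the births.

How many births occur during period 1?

— Period 1 —
Births: 1450 × 0.056 = 81  |  7600 × 0.452 = 3435 → 3516
20–39: 6600 × 0.96 = 6336
40–59: 1450 × 0.947 = 1373
60–79: 7600 × 0.944 = 7174
Giving 3516 / 6336 / 1373 / 7174.

3516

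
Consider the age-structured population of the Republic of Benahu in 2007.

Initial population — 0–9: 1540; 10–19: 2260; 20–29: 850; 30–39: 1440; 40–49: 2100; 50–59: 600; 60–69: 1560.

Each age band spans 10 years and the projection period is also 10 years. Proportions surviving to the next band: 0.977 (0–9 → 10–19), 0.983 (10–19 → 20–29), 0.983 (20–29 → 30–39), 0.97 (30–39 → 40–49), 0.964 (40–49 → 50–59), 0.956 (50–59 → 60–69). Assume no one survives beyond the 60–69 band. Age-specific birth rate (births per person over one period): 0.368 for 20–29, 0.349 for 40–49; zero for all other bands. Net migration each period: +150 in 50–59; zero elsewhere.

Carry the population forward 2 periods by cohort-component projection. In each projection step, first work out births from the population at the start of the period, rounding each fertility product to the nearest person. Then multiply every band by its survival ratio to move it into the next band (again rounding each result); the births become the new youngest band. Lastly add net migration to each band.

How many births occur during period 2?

[period 1]
Births: 850 × 0.368 = 313  |  2100 × 0.349 = 733 ⇒ total 1046
10–19: 1540 × 0.977 = 1505
20–29: 2260 × 0.983 = 2222
30–39: 850 × 0.983 = 836
40–49: 1440 × 0.97 = 1397
50–59: 2100 × 0.964 = 2024
60–69: 600 × 0.956 = 574
Net migration: 50–59 + 150 → 2174
End of period: [1046, 1505, 2222, 836, 1397, 2174, 574]
[period 2]
Births: 2222 × 0.368 = 818  |  1397 × 0.349 = 488 ⇒ total 1306
10–19: 1046 × 0.977 = 1022
20–29: 1505 × 0.983 = 1479
30–39: 2222 × 0.983 = 2184
40–49: 836 × 0.97 = 811
50–59: 1397 × 0.964 = 1347
60–69: 2174 × 0.956 = 2078
Net migration: 50–59 + 150 → 1497
End of period: [1306, 1022, 1479, 2184, 811, 1497, 2078]

1306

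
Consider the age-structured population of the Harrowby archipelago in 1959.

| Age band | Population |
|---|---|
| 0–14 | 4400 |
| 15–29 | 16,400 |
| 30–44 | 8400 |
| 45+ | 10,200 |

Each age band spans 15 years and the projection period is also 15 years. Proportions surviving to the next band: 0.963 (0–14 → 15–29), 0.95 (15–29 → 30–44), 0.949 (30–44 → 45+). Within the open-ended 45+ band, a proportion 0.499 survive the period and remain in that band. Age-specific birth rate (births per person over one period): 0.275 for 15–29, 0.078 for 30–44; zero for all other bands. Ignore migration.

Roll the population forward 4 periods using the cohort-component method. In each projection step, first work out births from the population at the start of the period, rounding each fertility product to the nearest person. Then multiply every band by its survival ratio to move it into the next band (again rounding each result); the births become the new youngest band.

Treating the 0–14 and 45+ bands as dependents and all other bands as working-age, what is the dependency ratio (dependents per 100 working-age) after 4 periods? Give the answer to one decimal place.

Let band 1 be 0–14 through band 4 = 45+.
— Period 1 —
Births: 16400 × 0.275 = 4510 ; 8400 × 0.078 = 655 → total 5165
Band 2: 4400 × 0.963 = 4237
Band 3: 16400 × 0.95 = 15580
Band 4: 8400 × 0.949 + 10200 × 0.499 = 7972 + 5090 = 13062
→ [5165, 4237, 15580, 13062]
— Period 2 —
Births: 4237 × 0.275 = 1165 ; 15580 × 0.078 = 1215 → total 2380
Band 2: 5165 × 0.963 = 4974
Band 3: 4237 × 0.95 = 4025
Band 4: 15580 × 0.949 + 13062 × 0.499 = 14785 + 6518 = 21303
→ [2380, 4974, 4025, 21303]
— Period 3 —
Births: 4974 × 0.275 = 1368 ; 4025 × 0.078 = 314 → total 1682
Band 2: 2380 × 0.963 = 2292
Band 3: 4974 × 0.95 = 4725
Band 4: 4025 × 0.949 + 21303 × 0.499 = 3820 + 10630 = 14450
→ [1682, 2292, 4725, 14450]
— Period 4 —
Births: 2292 × 0.275 = 630 ; 4725 × 0.078 = 369 → total 999
Band 2: 1682 × 0.963 = 1620
Band 3: 2292 × 0.95 = 2177
Band 4: 4725 × 0.949 + 14450 × 0.499 = 4484 + 7211 = 11695
→ [999, 1620, 2177, 11695]
Dependents (band 0–14 + band 45+) = 999 + 11695 = 12694; working-age = 3797; ratio = 12694/3797 × 100 = 334.3

334.3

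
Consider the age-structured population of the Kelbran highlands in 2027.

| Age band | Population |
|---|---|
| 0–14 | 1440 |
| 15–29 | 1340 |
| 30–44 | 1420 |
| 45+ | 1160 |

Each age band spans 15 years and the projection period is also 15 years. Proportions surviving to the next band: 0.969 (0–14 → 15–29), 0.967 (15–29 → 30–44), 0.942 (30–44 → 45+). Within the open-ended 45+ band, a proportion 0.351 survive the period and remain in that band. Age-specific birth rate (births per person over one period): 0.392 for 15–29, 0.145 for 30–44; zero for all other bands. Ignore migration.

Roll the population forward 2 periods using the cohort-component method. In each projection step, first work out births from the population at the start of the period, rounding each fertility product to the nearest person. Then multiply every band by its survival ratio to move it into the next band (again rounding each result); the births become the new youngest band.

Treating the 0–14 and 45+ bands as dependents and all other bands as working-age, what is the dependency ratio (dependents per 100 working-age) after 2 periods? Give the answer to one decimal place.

124.8

Numbering the groups 1..4 from youngest to oldest:
— Period 1 —
Births: 1340 * 0.392 = 525  |  1420 * 0.145 = 206 — total 731
Group 2: 1440 * 0.969 = 1395
Group 3: 1340 * 0.967 = 1296
Group 4: 1420 * 0.942 + 1160 * 0.351 = 1338 + 407 = 1745
Giving 731 / 1395 / 1296 / 1745.
— Period 2 —
Births: 1395 * 0.392 = 547  |  1296 * 0.145 = 188 — total 735
Group 2: 731 * 0.969 = 708
Group 3: 1395 * 0.967 = 1349
Group 4: 1296 * 0.942 + 1745 * 0.351 = 1221 + 612 = 1833
Giving 735 / 708 / 1349 / 1833.
Dependents (band 0–14 + band 45+) = 735 + 1833 = 2568; working-age = 2057; ratio = 2568/2057 × 100 = 124.8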